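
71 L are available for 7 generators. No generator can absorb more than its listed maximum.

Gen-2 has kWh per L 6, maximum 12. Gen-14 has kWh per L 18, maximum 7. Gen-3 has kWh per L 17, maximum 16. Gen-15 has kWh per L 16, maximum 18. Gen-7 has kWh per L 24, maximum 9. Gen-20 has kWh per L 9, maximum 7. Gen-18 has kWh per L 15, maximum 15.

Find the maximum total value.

Highest kWh per L first: Gen-7 24 > Gen-14 18 > Gen-3 17 > Gen-15 16 > Gen-18 15 > Gen-20 9 > Gen-2 6.
Gen-7: +9 to 9 (cap) ; 62 left.
Gen-14 takes 7 to reach its cap of 7 ; 55 left.
Gen-3 takes 16 to reach its cap of 16 ; 39 left.
Gen-15: +18 to 18 (cap) ; 21 left.
Gen-18: +15 to 15 (cap) ; 6 left.
Only 6 left; Gen-20 takes them to reach 6.
Total = 18×7 + 17×16 + 16×18 + 24×9 + 9×6 + 15×15 = 1181.

1181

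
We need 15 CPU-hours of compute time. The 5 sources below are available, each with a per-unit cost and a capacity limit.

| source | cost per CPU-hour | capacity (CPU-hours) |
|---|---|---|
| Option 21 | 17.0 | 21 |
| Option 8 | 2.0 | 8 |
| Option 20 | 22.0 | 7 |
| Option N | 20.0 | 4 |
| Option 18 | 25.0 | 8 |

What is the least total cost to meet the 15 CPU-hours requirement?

Fill from the cheapest source first.
Option 8 (2.0): use full 8 — 7 CPU-hours to go.
Take 7 from Option 21 at 17.0 to finish.
Option N, Option 20, Option 18: unused.
Cost = 8×2.0 + 7×17.0 = 135.

135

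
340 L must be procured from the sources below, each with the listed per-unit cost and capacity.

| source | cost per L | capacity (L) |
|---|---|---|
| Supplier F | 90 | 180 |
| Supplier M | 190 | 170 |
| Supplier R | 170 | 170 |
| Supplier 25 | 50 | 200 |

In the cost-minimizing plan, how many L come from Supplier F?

140

Use sources in increasing cost order.
Take 200 from Supplier 25 at 50 ; need 140 more.
Take 140 from Supplier F at 90 to finish.
Supplier R, Supplier M: unused.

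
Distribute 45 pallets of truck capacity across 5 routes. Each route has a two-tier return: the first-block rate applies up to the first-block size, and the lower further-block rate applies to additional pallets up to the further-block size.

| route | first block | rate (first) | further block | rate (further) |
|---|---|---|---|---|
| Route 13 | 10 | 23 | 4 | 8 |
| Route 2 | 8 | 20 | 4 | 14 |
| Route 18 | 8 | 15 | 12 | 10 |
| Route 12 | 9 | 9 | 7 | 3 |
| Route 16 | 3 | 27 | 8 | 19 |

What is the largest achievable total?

Rank every tier by rate: Route 16/tier1 27 > Route 13/tier1 23 > Route 2/tier1 20 > Route 16/tier2 19 > Route 18/tier1 15 > Route 2/tier2 14 > Route 18/tier2 10 > Route 12/tier1 9 > Route 13/tier2 8 > Route 12/tier2 3.
Route 16 tier1 at 27: fill all 3 → 42 left.
Route 13/tier1 (23): +10 → 32 left.
Fill Route 2 tier1 block (8 at 20) → 24 left.
Route 16 tier2 at 19: fill all 8 → 16 left.
Route 18/tier1 (15): +8 → 8 left.
Fill Route 2 tier2 block (4 at 14) → 4 left.
Route 18 tier2 at 10: only 4 left, fill 4.
Total = 27×3 + 23×10 + 20×8 + 19×8 + 15×8 + 14×4 + 10×4 = 839.

839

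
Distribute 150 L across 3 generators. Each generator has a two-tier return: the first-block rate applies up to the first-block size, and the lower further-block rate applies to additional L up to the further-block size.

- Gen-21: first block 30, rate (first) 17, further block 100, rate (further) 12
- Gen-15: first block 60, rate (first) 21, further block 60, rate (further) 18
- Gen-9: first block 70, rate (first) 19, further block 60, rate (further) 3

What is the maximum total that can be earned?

Treat each block as its own option and order by rate: Gen-15/tier1 21 > Gen-9/tier1 19 > Gen-15/tier2 18 > Gen-21/tier1 17 > Gen-21/tier2 12 > Gen-9/tier2 3.
Gen-15 tier1 at 21: fill all 60 ; 90 left.
Gen-9/tier1 (19): +70 ; 20 left.
Gen-15/tier2: +20 of 60 at 18; pool empty.
Total = 21×60 + 19×70 + 18×20 = 2950.

2950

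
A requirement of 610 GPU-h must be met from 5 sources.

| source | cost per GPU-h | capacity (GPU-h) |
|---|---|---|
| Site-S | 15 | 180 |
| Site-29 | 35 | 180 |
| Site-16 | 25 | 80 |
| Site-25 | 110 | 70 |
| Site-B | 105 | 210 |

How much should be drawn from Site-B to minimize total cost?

Cheapest first:
Take 180 from Site-S at 15 → need 430 more.
Take 80 from Site-16 at 25 → need 350 more.
Take 180 from Site-29 at 35 → need 170 more.
Site-B (105): take the remaining 170 → done.
Site-25: unused.

170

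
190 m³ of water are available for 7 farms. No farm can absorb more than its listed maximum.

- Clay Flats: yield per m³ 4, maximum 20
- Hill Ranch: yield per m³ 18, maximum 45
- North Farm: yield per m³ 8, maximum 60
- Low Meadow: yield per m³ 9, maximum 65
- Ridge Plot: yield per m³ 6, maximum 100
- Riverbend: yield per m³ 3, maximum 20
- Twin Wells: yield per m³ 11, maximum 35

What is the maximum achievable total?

Highest yield per m³ first: Hill Ranch 18 > Twin Wells 11 > Low Meadow 9 > North Farm 8 > Ridge Plot 6 > Clay Flats 4 > Riverbend 3.
Hill Ranch: +45 to 45 (cap) ; 145 left.
Twin Wells takes 35 to reach its cap of 35 ; 110 left.
Low Meadow: +65 to 65 (cap) ; 45 left.
North Farm has room for 60 but only 45 remain, so it gets 45.
Total = 18×45 + 8×45 + 9×65 + 11×35 = 2140.

2140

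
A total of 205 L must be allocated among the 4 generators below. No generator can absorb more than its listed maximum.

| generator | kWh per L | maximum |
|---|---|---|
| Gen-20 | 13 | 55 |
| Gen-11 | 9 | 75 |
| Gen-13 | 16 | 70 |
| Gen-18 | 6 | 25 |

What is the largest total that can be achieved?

2540

Order the generators by kWh per L: Gen-13 16 > Gen-20 13 > Gen-11 9 > Gen-18 6.
Gen-13: +70 to 70 (cap) ; 135 left.
Gen-20 takes 55 to reach its cap of 55 ; 80 left.
Gen-11 takes 75 to reach its cap of 75 ; 5 left.
Only 5 left; Gen-18 takes them to reach 5.
Total = 13×55 + 9×75 + 16×70 + 6×5 = 2540.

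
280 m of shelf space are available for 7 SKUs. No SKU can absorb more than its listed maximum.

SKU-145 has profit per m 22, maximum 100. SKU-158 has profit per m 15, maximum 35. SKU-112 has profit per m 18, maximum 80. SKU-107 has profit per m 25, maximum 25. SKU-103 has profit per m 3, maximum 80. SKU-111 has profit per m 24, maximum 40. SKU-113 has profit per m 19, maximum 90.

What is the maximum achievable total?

Highest profit per m first: SKU-107 25 > SKU-111 24 > SKU-145 22 > SKU-113 19 > SKU-112 18 > SKU-158 15 > SKU-103 3.
Give SKU-107 25 to hit its cap of 25 → 255 left.
SKU-111 takes 40 to reach its cap of 40 → 215 left.
SKU-145 takes 100 to reach its cap of 100 → 115 left.
SKU-113 takes 90 to reach its cap of 90 → 25 left.
SKU-112: +25 (room for 80) → 25. Pool exhausted.
Total = 22×100 + 18×25 + 25×25 + 24×40 + 19×90 = 5945.

5945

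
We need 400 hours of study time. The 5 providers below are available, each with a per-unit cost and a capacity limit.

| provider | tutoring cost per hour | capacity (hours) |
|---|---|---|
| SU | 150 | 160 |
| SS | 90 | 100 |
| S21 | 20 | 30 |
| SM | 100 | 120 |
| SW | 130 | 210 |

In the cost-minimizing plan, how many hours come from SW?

Cheapest first:
Take 30 from S21 at 20 → need 370 more.
Take 100 from SS at 90 → need 270 more.
Take 120 from SM at 100 → need 150 more.
SW at 130: take 150 of its 210 → requirement met.
SU: unused.

150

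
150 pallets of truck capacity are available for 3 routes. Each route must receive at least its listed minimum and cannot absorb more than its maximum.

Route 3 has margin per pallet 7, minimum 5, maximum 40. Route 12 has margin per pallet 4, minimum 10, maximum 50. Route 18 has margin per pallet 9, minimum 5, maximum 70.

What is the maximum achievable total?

Meeting every minimum uses 5+10+5 = 20 pallets, leaving 130.
Order the routes by margin per pallet: Route 18 9 > Route 3 7 > Route 12 4.
Give Route 18 65 more to hit its cap of 70 → 65 left.
Route 3: +35 to 40 (cap) → 30 left.
Route 12 has room for 40 more but only 30 remain, so it gets 40.
Total = 7×40 + 4×40 + 9×70 = 1070.

1070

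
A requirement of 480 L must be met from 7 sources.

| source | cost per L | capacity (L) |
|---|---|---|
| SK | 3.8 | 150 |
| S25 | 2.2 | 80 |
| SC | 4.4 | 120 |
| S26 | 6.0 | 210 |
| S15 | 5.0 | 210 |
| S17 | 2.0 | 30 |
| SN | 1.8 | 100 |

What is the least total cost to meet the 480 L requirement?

Fill from the cheapest source first.
Take 100 from SN at 1.8 — need 380 more.
S17 (2.0): use full 30 — 350 L to go.
S25 at 2.2: take all 80 L — 270 still needed.
SK at 3.8: take all 150 L — 120 still needed.
SC (4.4): use full 120 — 0 L to go.
S15, S26: unused.
Cost = 100×1.8 + 30×2.0 + 80×2.2 + 150×3.8 + 120×4.4 = 1514.

1514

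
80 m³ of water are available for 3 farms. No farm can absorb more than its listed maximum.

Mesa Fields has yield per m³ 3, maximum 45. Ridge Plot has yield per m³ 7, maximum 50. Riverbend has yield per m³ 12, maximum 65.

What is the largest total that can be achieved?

885

Rank by yield per m³: Riverbend 12 > Ridge Plot 7 > Mesa Fields 3.
Riverbend takes 65 to reach its cap of 65 → 15 left.
Ridge Plot has room for 50 but only 15 remain, so it gets 15.
Total = 7×15 + 12×65 = 885.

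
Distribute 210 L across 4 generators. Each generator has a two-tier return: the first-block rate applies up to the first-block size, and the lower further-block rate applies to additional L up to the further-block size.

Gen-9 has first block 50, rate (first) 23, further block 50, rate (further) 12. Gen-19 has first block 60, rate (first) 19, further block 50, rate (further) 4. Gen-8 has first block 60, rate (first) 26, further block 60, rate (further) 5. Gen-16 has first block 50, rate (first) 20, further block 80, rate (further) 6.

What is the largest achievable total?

Treat each block as its own option and order by rate: Gen-8/first 26 > Gen-9/first 23 > Gen-16/first 20 > Gen-19/first 19 > Gen-9/second 12 > Gen-16/second 6 > Gen-8/second 5 > Gen-19/second 4.
Fill Gen-8 first block (60 at 26) — 150 left.
Fill Gen-9 first block (50 at 23) — 100 left.
Gen-16 first at 20: fill all 50 — 50 left.
Gen-19/first: +50 of 60 at 19; pool empty.
Total = 26×60 + 23×50 + 20×50 + 19×50 = 4660.

4660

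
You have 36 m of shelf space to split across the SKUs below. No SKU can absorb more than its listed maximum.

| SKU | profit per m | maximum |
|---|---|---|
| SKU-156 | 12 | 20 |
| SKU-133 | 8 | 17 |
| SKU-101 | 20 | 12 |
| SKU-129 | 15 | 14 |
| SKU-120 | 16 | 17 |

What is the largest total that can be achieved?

Rank by profit per m: SKU-101 20 > SKU-120 16 > SKU-129 15 > SKU-156 12 > SKU-133 8.
SKU-101: +12 to 12 (cap) ; 24 left.
SKU-120: +17 to 17 (cap) ; 7 left.
Only 7 left; SKU-129 takes them to reach 7.
Total = 20×12 + 15×7 + 16×17 = 617.

617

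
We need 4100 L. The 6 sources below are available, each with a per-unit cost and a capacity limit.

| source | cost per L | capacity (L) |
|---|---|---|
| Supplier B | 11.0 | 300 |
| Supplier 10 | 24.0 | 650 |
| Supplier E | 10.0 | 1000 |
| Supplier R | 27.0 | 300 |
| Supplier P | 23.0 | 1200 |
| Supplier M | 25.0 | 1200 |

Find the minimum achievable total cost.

80250

Fill from the cheapest source first.
Supplier E at 10.0: take all 1000 L ; 3100 still needed.
Supplier B at 11.0: take all 300 L ; 2800 still needed.
Supplier P (23.0): use full 1200 ; 1600 L to go.
Supplier 10 (24.0): use full 650 ; 950 L to go.
Take 950 from Supplier M at 25.0 to finish.
Supplier R: unused.
Cost = 1000×10.0 + 300×11.0 + 1200×23.0 + 650×24.0 + 950×25.0 = 80250.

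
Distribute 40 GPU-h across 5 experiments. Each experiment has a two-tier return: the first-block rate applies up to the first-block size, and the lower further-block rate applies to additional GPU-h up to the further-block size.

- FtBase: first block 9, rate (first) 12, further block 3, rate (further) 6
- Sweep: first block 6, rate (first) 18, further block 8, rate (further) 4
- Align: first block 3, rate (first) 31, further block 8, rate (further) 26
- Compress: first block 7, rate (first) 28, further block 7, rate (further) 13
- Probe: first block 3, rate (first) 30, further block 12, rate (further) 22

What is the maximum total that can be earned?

Order all 10 blocks by rate: Align/first 31 > Probe/first 30 > Compress/first 28 > Align/second 26 > Probe/second 22 > Sweep/first 18 > Compress/second 13 > FtBase/first 12 > FtBase/second 6 > Sweep/second 4.
Fill Align first block (3 at 31) → 37 left.
Probe first at 30: fill all 3 → 34 left.
Compress first at 28: fill all 7 → 27 left.
Align/second (26): +8 → 19 left.
Fill Probe second block (12 at 22) → 7 left.
Sweep first at 18: fill all 6 → 1 left.
Compress/second: +1 of 7 at 13; pool empty.
Total = 31×3 + 30×3 + 28×7 + 26×8 + 22×12 + 18×6 + 13×1 = 972.

972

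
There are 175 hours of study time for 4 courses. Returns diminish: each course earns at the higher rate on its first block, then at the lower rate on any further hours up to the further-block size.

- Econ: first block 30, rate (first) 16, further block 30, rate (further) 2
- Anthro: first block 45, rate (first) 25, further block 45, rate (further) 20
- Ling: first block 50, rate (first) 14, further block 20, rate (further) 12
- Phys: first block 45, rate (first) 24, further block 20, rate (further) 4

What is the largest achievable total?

Order all 8 blocks by rate: Anthro/tier1 25 > Phys/tier1 24 > Anthro/tier2 20 > Econ/tier1 16 > Ling/tier1 14 > Ling/tier2 12 > Phys/tier2 4 > Econ/tier2 2.
Fill Anthro tier1 block (45 at 25) → 130 left.
Phys/tier1 (24): +45 → 85 left.
Anthro/tier2 (20): +45 → 40 left.
Econ/tier1 (16): +30 → 10 left.
Ling tier1 at 14: only 10 left, fill 10.
Total = 25×45 + 24×45 + 20×45 + 16×30 + 14×10 = 3725.

3725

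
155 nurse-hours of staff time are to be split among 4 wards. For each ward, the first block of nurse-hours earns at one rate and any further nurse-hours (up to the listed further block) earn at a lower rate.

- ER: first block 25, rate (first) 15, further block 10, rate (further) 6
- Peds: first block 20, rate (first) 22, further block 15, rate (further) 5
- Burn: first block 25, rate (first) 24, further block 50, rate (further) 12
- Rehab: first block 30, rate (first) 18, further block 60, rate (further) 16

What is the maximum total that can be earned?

2840

Order all 8 blocks by rate: Burn/T1 24 > Peds/T1 22 > Rehab/T1 18 > Rehab/T2 16 > ER/T1 15 > Burn/T2 12 > ER/T2 6 > Peds/T2 5.
Fill Burn T1 block (25 at 24) → 130 left.
Peds/T1 (22): +20 → 110 left.
Rehab T1 at 18: fill all 30 → 80 left.
Rehab/T2 (16): +60 → 20 left.
20 remain; put them into ER T1 at 15.
Total = 24×25 + 22×20 + 18×30 + 16×60 + 15×20 = 2840.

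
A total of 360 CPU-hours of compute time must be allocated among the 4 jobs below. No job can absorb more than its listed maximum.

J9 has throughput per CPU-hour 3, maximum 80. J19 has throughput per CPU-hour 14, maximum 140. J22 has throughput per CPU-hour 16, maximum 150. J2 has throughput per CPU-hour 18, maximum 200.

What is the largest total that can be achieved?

Rank by throughput per CPU-hour: J2 18 > J22 16 > J19 14 > J9 3.
J2: +200 to 200 (cap) → 160 left.
Give J22 150 to hit its cap of 150 → 10 left.
Only 10 left; J19 takes them to reach 10.
Total = 14×10 + 16×150 + 18×200 = 6140.

6140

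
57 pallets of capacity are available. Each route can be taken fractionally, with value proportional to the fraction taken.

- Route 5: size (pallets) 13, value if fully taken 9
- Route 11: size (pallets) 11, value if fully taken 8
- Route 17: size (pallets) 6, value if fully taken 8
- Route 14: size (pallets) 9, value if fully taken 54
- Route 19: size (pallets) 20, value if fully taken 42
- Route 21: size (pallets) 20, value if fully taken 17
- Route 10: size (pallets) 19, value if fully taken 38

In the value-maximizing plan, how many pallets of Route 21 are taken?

Sort by value density: Route 14 54/9≈6, Route 19 42/20≈2.1, Route 10 38/19≈2, Route 17 8/6≈1.33, Route 21 17/20≈0.85, Route 11 8/11≈0.727, Route 5 9/13≈0.692.
All 9 pallets of Route 14 fit (value 54) → 48 remain.
All 20 pallets of Route 19 fit (value 42) → 28 remain.
All 19 pallets of Route 10 fit (value 38) → 9 remain.
Take all of Route 17 (6 pallets, value 8) → 3 pallets left.
Fill the last 3 pallets with part of Route 21: 3/20 of it earns 2.55.

3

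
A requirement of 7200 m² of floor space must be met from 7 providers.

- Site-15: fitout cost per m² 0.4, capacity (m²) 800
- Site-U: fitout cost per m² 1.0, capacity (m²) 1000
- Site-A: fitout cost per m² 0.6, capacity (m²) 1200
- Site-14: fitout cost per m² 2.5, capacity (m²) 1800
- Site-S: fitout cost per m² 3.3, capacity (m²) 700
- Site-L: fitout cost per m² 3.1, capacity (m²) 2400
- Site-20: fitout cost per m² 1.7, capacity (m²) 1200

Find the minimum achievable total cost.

Use providers in increasing cost order.
Site-15 (0.4): use full 800 ; 6400 m² to go.
Site-A (0.6): use full 1200 ; 5200 m² to go.
Site-U at 1.0: take all 1000 m² ; 4200 still needed.
Site-20 (1.7): use full 1200 ; 3000 m² to go.
Site-14 at 2.5: take all 1800 m² ; 1200 still needed.
Site-L (3.1): take the remaining 1200 ; done.
Site-S: unused.
Cost = 800×0.4 + 1200×0.6 + 1000×1.0 + 1200×1.7 + 1800×2.5 + 1200×3.1 = 12300.

12300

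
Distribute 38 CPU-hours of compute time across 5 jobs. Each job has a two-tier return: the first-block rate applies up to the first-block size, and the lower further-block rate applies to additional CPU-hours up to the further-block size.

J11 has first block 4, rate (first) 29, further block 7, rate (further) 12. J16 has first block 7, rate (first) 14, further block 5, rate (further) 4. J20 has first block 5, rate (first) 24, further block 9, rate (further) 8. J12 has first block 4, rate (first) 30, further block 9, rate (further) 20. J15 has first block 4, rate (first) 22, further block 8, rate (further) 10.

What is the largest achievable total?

Order all 10 blocks by rate: J12/first 30 > J11/first 29 > J20/first 24 > J15/first 22 > J12/second 20 > J16/first 14 > J11/second 12 > J15/second 10 > J20/second 8 > J16/second 4.
J12/first (30): +4 ; 34 left.
J11/first (29): +4 ; 30 left.
J20 first at 24: fill all 5 ; 25 left.
J15/first (22): +4 ; 21 left.
Fill J12 second block (9 at 20) ; 12 left.
Fill J16 first block (7 at 14) ; 5 left.
J11 second at 12: only 5 left, fill 5.
Total = 30×4 + 29×4 + 24×5 + 22×4 + 20×9 + 14×7 + 12×5 = 782.

782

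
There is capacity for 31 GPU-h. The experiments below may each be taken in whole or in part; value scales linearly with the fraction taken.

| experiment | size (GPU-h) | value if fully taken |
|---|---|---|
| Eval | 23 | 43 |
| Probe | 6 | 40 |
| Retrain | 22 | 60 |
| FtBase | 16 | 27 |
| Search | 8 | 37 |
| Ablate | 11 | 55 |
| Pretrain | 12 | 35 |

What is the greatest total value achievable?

Sort by value density: Probe 40/6≈6.67, Ablate 55/11≈5, Search 37/8≈4.62, Pretrain 35/12≈2.92, Retrain 60/22≈2.73, Eval 43/23≈1.87, FtBase 27/16≈1.69.
Take all of Probe (6 GPU-h, value 40) — 25 GPU-h left.
Take all of Ablate (11 GPU-h, value 55) — 14 GPU-h left.
Take all of Search (8 GPU-h, value 37) — 6 GPU-h left.
Fill the last 6 GPU-h with part of Pretrain: 6/12 of it earns 17.5.
Total value = 149.5.

149.5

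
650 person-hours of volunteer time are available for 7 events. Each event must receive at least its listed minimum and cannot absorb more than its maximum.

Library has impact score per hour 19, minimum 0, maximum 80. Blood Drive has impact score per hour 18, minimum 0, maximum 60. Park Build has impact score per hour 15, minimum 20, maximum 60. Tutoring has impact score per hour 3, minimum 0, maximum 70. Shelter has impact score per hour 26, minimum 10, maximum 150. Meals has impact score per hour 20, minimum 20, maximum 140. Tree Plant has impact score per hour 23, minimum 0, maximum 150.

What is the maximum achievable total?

Meeting every minimum uses 0+0+20+0+10+20+0 = 50 person-hours, leaving 600.
Order the events by impact score per hour: Shelter 26 > Tree Plant 23 > Meals 20 > Library 19 > Blood Drive 18 > Park Build 15 > Tutoring 3.
Shelter: +140 to 150 (cap) — 460 left.
Tree Plant: +150 to 150 (cap) — 310 left.
Give Meals 120 more to hit its cap of 140 — 190 left.
Give Library 80 more to hit its cap of 80 — 110 left.
Blood Drive takes 60 more to reach its cap of 60 — 50 left.
Park Build: +40 to 60 (cap) — 10 left.
Only 10 left; Tutoring takes them to reach 10.
Total = 19×80 + 18×60 + 15×60 + 3×10 + 26×150 + 20×140 + 23×150 = 13680.

13680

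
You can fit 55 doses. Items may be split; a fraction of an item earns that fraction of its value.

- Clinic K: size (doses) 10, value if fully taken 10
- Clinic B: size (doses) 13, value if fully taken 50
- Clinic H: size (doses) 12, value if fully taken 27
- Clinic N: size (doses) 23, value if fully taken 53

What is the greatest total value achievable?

137

Best value per unit of size first: Clinic B 50/13≈3.85, Clinic N 53/23≈2.3, Clinic H 27/12≈2.25, Clinic K 10/10≈1.
Take all of Clinic B (13 doses, value 50) — 42 doses left.
Take all of Clinic N (23 doses, value 53) — 19 doses left.
All 12 doses of Clinic H fit (value 27) — 7 remain.
7 doses left: a 7/10 share of Clinic K gives 10×7/10 = 7.
Total value = 137.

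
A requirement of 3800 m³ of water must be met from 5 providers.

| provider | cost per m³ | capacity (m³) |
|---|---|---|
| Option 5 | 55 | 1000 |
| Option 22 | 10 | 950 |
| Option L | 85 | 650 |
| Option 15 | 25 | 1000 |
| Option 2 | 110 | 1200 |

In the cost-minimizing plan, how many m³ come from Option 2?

200

Cheapest first:
Option 22 (10): use full 950 → 2850 m³ to go.
Option 15 (25): use full 1000 → 1850 m³ to go.
Take 1000 from Option 5 at 55 → need 850 more.
Option L (85): use full 650 → 200 m³ to go.
Take 200 from Option 2 at 110 to finish.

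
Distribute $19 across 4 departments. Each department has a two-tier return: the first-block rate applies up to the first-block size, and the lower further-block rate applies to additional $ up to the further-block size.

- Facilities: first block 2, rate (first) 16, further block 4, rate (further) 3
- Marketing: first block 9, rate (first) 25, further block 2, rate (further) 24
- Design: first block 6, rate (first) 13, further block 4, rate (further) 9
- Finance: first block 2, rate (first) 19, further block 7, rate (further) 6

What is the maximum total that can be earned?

Order all 8 blocks by rate: Marketing/tier1 25 > Marketing/tier2 24 > Finance/tier1 19 > Facilities/tier1 16 > Design/tier1 13 > Design/tier2 9 > Finance/tier2 6 > Facilities/tier2 3.
Marketing tier1 at 25: fill all 9 — 10 left.
Marketing/tier2 (24): +2 — 8 left.
Fill Finance tier1 block (2 at 19) — 6 left.
Facilities/tier1 (16): +2 — 4 left.
4 remain; put them into Design tier1 at 13.
Total = 25×9 + 24×2 + 19×2 + 16×2 + 13×4 = 395.

395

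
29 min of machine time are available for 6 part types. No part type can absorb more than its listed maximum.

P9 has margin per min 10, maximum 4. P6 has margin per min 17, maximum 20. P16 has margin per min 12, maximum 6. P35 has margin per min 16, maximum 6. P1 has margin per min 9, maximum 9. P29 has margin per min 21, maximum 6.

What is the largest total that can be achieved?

514

Order the part types by margin per min: P29 21 > P6 17 > P35 16 > P16 12 > P9 10 > P1 9.
P29 takes 6 to reach its cap of 6 — 23 left.
P6: +20 to 20 (cap) — 3 left.
P35 has room for 6 but only 3 remain, so it gets 3.
Total = 17×20 + 16×3 + 21×6 = 514.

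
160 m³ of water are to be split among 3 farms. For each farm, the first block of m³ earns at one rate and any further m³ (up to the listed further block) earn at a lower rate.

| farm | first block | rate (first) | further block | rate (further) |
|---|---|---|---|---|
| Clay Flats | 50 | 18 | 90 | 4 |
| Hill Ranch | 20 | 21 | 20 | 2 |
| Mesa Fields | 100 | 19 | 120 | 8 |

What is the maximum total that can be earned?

3040

Order all 6 blocks by rate: Hill Ranch/first 21 > Mesa Fields/first 19 > Clay Flats/first 18 > Mesa Fields/second 8 > Clay Flats/second 4 > Hill Ranch/second 2.
Hill Ranch first at 21: fill all 20 → 140 left.
Mesa Fields/first (19): +100 → 40 left.
40 remain; put them into Clay Flats first at 18.
Total = 21×20 + 19×100 + 18×40 = 3040.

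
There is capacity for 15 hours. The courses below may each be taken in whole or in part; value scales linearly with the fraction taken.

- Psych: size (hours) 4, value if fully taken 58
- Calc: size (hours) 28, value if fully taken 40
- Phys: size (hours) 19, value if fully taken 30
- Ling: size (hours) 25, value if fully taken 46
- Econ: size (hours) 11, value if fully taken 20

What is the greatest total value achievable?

Best value per unit of size first: Psych 58/4≈14.5, Ling 46/25≈1.84, Econ 20/11≈1.82, Phys 30/19≈1.58, Calc 40/28≈1.43.
Psych: take in full, 4 hours for value 58 — 11 left.
Fill the last 11 hours with part of Ling: 11/25 of it earns 20.24.
Total value = 78.24.

78.24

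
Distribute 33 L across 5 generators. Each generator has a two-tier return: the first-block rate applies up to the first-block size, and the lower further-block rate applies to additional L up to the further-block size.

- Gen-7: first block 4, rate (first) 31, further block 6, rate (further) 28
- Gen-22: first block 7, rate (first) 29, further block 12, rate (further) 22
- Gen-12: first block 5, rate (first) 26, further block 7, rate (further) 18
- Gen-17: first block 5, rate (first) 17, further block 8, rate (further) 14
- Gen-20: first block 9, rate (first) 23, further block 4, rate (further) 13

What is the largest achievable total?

876

Rank every tier by rate: Gen-7/tier1 31 > Gen-22/tier1 29 > Gen-7/tier2 28 > Gen-12/tier1 26 > Gen-20/tier1 23 > Gen-22/tier2 22 > Gen-12/tier2 18 > Gen-17/tier1 17 > Gen-17/tier2 14 > Gen-20/tier2 13.
Fill Gen-7 tier1 block (4 at 31) → 29 left.
Gen-22/tier1 (29): +7 → 22 left.
Gen-7/tier2 (28): +6 → 16 left.
Gen-12/tier1 (26): +5 → 11 left.
Gen-20/tier1 (23): +9 → 2 left.
Gen-22/tier2: +2 of 12 at 22; pool empty.
Total = 31×4 + 29×7 + 28×6 + 26×5 + 23×9 + 22×2 = 876.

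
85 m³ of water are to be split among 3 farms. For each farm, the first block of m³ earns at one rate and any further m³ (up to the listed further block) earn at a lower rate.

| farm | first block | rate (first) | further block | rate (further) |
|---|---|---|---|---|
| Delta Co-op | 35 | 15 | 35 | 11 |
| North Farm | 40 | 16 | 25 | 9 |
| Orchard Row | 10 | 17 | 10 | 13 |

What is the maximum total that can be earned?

Treat each block as its own option and order by rate: Orchard Row/tier1 17 > North Farm/tier1 16 > Delta Co-op/tier1 15 > Orchard Row/tier2 13 > Delta Co-op/tier2 11 > North Farm/tier2 9.
Orchard Row/tier1 (17): +10 — 75 left.
Fill North Farm tier1 block (40 at 16) — 35 left.
Delta Co-op tier1 at 15: fill all 35 — 0 left.
Total = 17×10 + 16×40 + 15×35 = 1335.

1335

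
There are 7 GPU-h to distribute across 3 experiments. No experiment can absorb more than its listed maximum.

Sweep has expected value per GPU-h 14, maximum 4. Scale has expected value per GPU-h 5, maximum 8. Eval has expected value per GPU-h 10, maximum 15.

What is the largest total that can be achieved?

86

Order the experiments by expected value per GPU-h: Sweep 14 > Eval 10 > Scale 5.
Give Sweep 4 to hit its cap of 4 — 3 left.
Only 3 left; Eval takes them to reach 3.
Total = 14×4 + 10×3 = 86.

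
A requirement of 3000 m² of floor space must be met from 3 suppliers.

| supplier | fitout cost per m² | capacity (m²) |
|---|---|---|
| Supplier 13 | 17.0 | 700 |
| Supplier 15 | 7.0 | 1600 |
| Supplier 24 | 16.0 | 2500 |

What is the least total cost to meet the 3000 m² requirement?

33600

Cheapest first:
Supplier 15 at 7.0: take all 1600 m² — 1400 still needed.
Take 1400 from Supplier 24 at 16.0 to finish.
Supplier 13: unused.
Cost = 1600×7.0 + 1400×16.0 = 33600.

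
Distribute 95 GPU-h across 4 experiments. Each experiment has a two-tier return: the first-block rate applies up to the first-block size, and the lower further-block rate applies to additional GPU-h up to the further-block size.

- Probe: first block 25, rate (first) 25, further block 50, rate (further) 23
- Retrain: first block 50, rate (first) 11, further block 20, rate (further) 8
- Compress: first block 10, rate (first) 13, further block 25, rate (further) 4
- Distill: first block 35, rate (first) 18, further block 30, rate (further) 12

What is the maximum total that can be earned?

Rank every tier by rate: Probe/first 25 > Probe/second 23 > Distill/first 18 > Compress/first 13 > Distill/second 12 > Retrain/first 11 > Retrain/second 8 > Compress/second 4.
Probe first at 25: fill all 25 ; 70 left.
Probe/second (23): +50 ; 20 left.
20 remain; put them into Distill first at 18.
Total = 25×25 + 23×50 + 18×20 = 2135.

2135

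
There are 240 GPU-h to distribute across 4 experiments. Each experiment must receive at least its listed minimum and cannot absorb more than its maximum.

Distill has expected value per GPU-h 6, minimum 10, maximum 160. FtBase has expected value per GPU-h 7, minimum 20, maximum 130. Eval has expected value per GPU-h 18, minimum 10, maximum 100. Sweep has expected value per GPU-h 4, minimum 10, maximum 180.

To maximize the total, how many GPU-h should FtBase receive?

Meeting every minimum uses 10+20+10+10 = 50 GPU-h, leaving 190.
Order the experiments by expected value per GPU-h: Eval 18 > FtBase 7 > Distill 6 > Sweep 4.
Eval: +90 to 100 (cap) ; 100 left.
FtBase has room for 110 more but only 100 remain, so it gets 120.

120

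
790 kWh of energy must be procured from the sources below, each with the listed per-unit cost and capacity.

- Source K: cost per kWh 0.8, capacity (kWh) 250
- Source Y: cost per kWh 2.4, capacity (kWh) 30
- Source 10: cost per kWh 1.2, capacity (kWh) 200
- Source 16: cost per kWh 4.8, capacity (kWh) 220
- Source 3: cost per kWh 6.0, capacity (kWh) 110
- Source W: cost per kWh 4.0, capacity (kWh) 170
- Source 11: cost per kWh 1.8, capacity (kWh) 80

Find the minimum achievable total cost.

Fill from the cheapest source first.
Source K (0.8): use full 250 — 540 kWh to go.
Source 10 at 1.2: take all 200 kWh — 340 still needed.
Take 80 from Source 11 at 1.8 — need 260 more.
Take 30 from Source Y at 2.4 — need 230 more.
Source W at 4.0: take all 170 kWh — 60 still needed.
Take 60 from Source 16 at 4.8 to finish.
Source 3: unused.
Cost = 250×0.8 + 200×1.2 + 80×1.8 + 30×2.4 + 170×4.0 + 60×4.8 = 1624.

1624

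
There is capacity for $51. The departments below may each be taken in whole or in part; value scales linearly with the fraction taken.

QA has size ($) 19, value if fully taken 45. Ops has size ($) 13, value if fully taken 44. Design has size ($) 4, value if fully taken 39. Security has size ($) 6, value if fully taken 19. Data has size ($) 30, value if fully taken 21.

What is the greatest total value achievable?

Best value per unit of size first: Design 39/4≈9.75, Ops 44/13≈3.38, Security 19/6≈3.17, QA 45/19≈2.37, Data 21/30≈0.7.
Design: take in full, 4 $ for value 39 → 47 left.
All 13 $ of Ops fit (value 44) → 34 remain.
All 6 $ of Security fit (value 19) → 28 remain.
Take all of QA (19 $, value 45) → 9 $ left.
Fill the last 9 $ with part of Data: 9/30 of it earns 6.3.
Total value = 153.3.

153.3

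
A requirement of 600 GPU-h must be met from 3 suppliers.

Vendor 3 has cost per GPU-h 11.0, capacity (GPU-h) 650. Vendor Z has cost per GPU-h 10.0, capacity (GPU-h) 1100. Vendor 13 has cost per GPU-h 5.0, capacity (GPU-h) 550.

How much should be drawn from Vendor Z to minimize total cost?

Cheapest first:
Vendor 13 (5.0): use full 550 — 50 GPU-h to go.
Vendor Z (10.0): take the remaining 50 — done.
Vendor 3: unused.

50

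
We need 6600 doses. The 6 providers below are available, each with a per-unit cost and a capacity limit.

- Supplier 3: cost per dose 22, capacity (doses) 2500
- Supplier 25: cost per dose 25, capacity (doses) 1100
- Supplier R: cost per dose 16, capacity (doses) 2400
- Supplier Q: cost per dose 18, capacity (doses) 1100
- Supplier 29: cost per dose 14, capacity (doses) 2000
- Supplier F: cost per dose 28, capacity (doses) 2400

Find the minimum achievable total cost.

Fill from the cheapest provider first.
Supplier 29 at 14: take all 2000 doses — 4600 still needed.
Take 2400 from Supplier R at 16 — need 2200 more.
Supplier Q (18): use full 1100 — 1100 doses to go.
Supplier 3 at 22: take 1100 of its 2500 — requirement met.
Supplier 25, Supplier F: unused.
Cost = 2000×14 + 2400×16 + 1100×18 + 1100×22 = 110400.

110400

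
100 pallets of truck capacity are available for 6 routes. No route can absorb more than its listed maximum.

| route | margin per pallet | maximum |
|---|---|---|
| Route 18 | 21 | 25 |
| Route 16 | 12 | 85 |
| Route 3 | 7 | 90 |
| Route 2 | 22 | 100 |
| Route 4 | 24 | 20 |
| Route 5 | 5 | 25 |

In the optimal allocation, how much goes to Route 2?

80

Highest margin per pallet first: Route 4 24 > Route 2 22 > Route 18 21 > Route 16 12 > Route 3 7 > Route 5 5.
Route 4: +20 to 20 (cap) → 80 left.
Route 2: +80 (room for 100) → 80. Pool exhausted.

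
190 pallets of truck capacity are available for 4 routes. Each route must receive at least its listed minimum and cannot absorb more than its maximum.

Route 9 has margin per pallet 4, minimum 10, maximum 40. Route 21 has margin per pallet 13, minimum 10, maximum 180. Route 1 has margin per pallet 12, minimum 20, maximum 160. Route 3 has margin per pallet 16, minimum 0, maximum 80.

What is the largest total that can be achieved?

2600

Meeting every minimum uses 10+10+20+0 = 40 pallets, leaving 150.
Highest margin per pallet first: Route 3 16 > Route 21 13 > Route 1 12 > Route 9 4.
Route 3 takes 80 more to reach its cap of 80 → 70 left.
Route 21 has room for 170 more but only 70 remain, so it gets 80.
Total = 4×10 + 13×80 + 12×20 + 16×80 = 2600.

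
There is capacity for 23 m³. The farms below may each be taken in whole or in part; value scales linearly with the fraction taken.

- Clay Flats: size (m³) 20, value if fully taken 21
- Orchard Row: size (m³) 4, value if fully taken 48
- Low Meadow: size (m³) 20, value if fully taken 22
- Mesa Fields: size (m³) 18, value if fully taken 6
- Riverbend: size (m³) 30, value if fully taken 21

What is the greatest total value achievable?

Best value per unit of size first: Orchard Row 48/4≈12, Low Meadow 22/20≈1.1, Clay Flats 21/20≈1.05, Riverbend 21/30≈0.7, Mesa Fields 6/18≈0.333.
Take all of Orchard Row (4 m³, value 48) ; 19 m³ left.
19 m³ left: a 19/20 share of Low Meadow gives 22×19/20 = 20.9.
Total value = 68.9.

68.9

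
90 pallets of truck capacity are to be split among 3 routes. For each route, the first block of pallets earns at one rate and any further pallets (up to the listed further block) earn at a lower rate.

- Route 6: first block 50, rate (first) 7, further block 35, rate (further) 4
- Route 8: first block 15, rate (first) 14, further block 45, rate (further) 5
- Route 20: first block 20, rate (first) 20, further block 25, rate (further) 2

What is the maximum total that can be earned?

985

Treat each block as its own option and order by rate: Route 20/first 20 > Route 8/first 14 > Route 6/first 7 > Route 8/second 5 > Route 6/second 4 > Route 20/second 2.
Route 20/first (20): +20 — 70 left.
Route 8 first at 14: fill all 15 — 55 left.
Route 6 first at 7: fill all 50 — 5 left.
5 remain; put them into Route 8 second at 5.
Total = 20×20 + 14×15 + 7×50 + 5×5 = 985.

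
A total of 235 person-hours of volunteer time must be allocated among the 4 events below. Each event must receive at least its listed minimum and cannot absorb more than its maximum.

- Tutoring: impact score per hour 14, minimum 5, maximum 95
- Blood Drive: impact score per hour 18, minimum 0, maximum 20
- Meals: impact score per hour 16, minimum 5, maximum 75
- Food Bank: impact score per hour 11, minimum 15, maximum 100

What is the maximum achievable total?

Meeting every minimum uses 5+0+5+15 = 25 person-hours, leaving 210.
Order the events by impact score per hour: Blood Drive 18 > Meals 16 > Tutoring 14 > Food Bank 11.
Blood Drive: +20 to 20 (cap) — 190 left.
Give Meals 70 more to hit its cap of 75 — 120 left.
Tutoring: +90 to 95 (cap) — 30 left.
Food Bank: +30 (room for 85) → 45. Pool exhausted.
Total = 14×95 + 18×20 + 16×75 + 11×45 = 3385.

3385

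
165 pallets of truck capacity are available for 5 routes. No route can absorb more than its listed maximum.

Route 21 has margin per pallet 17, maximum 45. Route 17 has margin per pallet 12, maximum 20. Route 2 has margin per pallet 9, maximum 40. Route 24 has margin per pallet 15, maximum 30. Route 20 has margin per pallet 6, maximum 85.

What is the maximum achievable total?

Rank by margin per pallet: Route 21 17 > Route 24 15 > Route 17 12 > Route 2 9 > Route 20 6.
Give Route 21 45 to hit its cap of 45 — 120 left.
Route 24 takes 30 to reach its cap of 30 — 90 left.
Give Route 17 20 to hit its cap of 20 — 70 left.
Route 2: +40 to 40 (cap) — 30 left.
Route 20: +30 (room for 85) → 30. Pool exhausted.
Total = 17×45 + 12×20 + 9×40 + 15×30 + 6×30 = 1995.

1995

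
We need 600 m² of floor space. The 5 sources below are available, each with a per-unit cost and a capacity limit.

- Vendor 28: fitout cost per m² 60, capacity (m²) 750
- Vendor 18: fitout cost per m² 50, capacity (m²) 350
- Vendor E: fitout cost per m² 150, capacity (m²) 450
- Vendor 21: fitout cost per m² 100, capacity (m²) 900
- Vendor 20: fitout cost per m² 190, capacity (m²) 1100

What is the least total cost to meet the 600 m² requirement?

Cheapest first:
Vendor 18 (50): use full 350 ; 250 m² to go.
Take 250 from Vendor 28 at 60 to finish.
Vendor 21, Vendor E, Vendor 20: unused.
Cost = 350×50 + 250×60 = 32500.

32500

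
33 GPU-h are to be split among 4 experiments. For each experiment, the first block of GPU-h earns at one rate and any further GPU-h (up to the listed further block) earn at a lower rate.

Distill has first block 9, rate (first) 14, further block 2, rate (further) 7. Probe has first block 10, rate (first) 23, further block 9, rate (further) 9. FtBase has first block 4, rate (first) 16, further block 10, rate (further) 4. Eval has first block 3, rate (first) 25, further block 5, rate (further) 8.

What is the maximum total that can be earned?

Treat each block as its own option and order by rate: Eval/first 25 > Probe/first 23 > FtBase/first 16 > Distill/first 14 > Probe/second 9 > Eval/second 8 > Distill/second 7 > FtBase/second 4.
Eval first at 25: fill all 3 → 30 left.
Probe/first (23): +10 → 20 left.
FtBase first at 16: fill all 4 → 16 left.
Distill first at 14: fill all 9 → 7 left.
Probe/second: +7 of 9 at 9; pool empty.
Total = 25×3 + 23×10 + 16×4 + 14×9 + 9×7 = 558.

558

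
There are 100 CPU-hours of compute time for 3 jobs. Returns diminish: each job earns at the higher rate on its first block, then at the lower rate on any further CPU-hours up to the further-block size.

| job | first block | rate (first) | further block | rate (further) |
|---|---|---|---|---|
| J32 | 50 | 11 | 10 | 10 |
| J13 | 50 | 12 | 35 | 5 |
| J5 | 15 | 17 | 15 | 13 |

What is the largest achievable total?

Rank every tier by rate: J5/tier1 17 > J5/tier2 13 > J13/tier1 12 > J32/tier1 11 > J32/tier2 10 > J13/tier2 5.
J5 tier1 at 17: fill all 15 — 85 left.
Fill J5 tier2 block (15 at 13) — 70 left.
J13 tier1 at 12: fill all 50 — 20 left.
20 remain; put them into J32 tier1 at 11.
Total = 17×15 + 13×15 + 12×50 + 11×20 = 1270.

1270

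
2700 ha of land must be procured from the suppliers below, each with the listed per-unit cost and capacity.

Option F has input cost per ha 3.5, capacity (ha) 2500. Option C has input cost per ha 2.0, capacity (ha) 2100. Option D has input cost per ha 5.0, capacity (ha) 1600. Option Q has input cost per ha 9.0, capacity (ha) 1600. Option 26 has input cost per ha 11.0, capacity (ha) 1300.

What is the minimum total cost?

Cheapest first:
Option C at 2.0: take all 2100 ha → 600 still needed.
Take 600 from Option F at 3.5 to finish.
Option D, Option Q, Option 26: unused.
Cost = 2100×2.0 + 600×3.5 = 6300.

6300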